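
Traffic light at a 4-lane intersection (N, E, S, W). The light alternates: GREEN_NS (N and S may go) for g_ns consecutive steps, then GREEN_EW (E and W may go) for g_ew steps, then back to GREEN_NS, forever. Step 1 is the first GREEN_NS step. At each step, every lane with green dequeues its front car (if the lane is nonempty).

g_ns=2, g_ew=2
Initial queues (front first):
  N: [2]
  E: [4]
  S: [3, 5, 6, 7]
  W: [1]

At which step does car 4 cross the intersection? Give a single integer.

Step 1 [NS]: N:car2-GO,E:wait,S:car3-GO,W:wait | queues: N=0 E=1 S=3 W=1
Step 2 [NS]: N:empty,E:wait,S:car5-GO,W:wait | queues: N=0 E=1 S=2 W=1
Step 3 [EW]: N:wait,E:car4-GO,S:wait,W:car1-GO | queues: N=0 E=0 S=2 W=0
Step 4 [EW]: N:wait,E:empty,S:wait,W:empty | queues: N=0 E=0 S=2 W=0
Step 5 [NS]: N:empty,E:wait,S:car6-GO,W:wait | queues: N=0 E=0 S=1 W=0
Step 6 [NS]: N:empty,E:wait,S:car7-GO,W:wait | queues: N=0 E=0 S=0 W=0
Car 4 crosses at step 3

3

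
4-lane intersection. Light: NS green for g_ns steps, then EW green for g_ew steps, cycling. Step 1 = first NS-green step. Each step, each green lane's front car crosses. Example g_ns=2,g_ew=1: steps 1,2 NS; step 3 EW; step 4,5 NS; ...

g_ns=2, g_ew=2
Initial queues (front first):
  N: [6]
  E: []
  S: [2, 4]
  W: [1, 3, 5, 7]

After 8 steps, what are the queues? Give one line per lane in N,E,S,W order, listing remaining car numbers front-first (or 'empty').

Step 1 [NS]: N:car6-GO,E:wait,S:car2-GO,W:wait | queues: N=0 E=0 S=1 W=4
Step 2 [NS]: N:empty,E:wait,S:car4-GO,W:wait | queues: N=0 E=0 S=0 W=4
Step 3 [EW]: N:wait,E:empty,S:wait,W:car1-GO | queues: N=0 E=0 S=0 W=3
Step 4 [EW]: N:wait,E:empty,S:wait,W:car3-GO | queues: N=0 E=0 S=0 W=2
Step 5 [NS]: N:empty,E:wait,S:empty,W:wait | queues: N=0 E=0 S=0 W=2
Step 6 [NS]: N:empty,E:wait,S:empty,W:wait | queues: N=0 E=0 S=0 W=2
Step 7 [EW]: N:wait,E:empty,S:wait,W:car5-GO | queues: N=0 E=0 S=0 W=1
Step 8 [EW]: N:wait,E:empty,S:wait,W:car7-GO | queues: N=0 E=0 S=0 W=0

N: empty
E: empty
S: empty
W: empty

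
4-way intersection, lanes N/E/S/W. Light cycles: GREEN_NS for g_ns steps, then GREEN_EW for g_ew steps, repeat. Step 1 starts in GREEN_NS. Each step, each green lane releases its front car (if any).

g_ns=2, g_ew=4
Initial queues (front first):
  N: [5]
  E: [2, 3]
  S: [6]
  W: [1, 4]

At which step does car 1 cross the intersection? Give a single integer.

Step 1 [NS]: N:car5-GO,E:wait,S:car6-GO,W:wait | queues: N=0 E=2 S=0 W=2
Step 2 [NS]: N:empty,E:wait,S:empty,W:wait | queues: N=0 E=2 S=0 W=2
Step 3 [EW]: N:wait,E:car2-GO,S:wait,W:car1-GO | queues: N=0 E=1 S=0 W=1
Step 4 [EW]: N:wait,E:car3-GO,S:wait,W:car4-GO | queues: N=0 E=0 S=0 W=0
Car 1 crosses at step 3

3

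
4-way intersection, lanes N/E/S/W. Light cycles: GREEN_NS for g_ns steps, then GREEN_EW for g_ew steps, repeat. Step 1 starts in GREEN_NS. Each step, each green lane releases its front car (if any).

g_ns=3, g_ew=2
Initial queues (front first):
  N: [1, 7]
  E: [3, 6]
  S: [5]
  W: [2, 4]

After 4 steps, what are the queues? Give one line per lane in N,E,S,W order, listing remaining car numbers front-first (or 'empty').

Step 1 [NS]: N:car1-GO,E:wait,S:car5-GO,W:wait | queues: N=1 E=2 S=0 W=2
Step 2 [NS]: N:car7-GO,E:wait,S:empty,W:wait | queues: N=0 E=2 S=0 W=2
Step 3 [NS]: N:empty,E:wait,S:empty,W:wait | queues: N=0 E=2 S=0 W=2
Step 4 [EW]: N:wait,E:car3-GO,S:wait,W:car2-GO | queues: N=0 E=1 S=0 W=1

N: empty
E: 6
S: empty
W: 4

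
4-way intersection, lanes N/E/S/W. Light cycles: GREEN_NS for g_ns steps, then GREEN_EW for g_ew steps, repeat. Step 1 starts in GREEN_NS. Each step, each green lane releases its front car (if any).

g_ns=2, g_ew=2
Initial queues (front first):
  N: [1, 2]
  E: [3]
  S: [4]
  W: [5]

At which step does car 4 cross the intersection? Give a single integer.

Step 1 [NS]: N:car1-GO,E:wait,S:car4-GO,W:wait | queues: N=1 E=1 S=0 W=1
Step 2 [NS]: N:car2-GO,E:wait,S:empty,W:wait | queues: N=0 E=1 S=0 W=1
Step 3 [EW]: N:wait,E:car3-GO,S:wait,W:car5-GO | queues: N=0 E=0 S=0 W=0
Car 4 crosses at step 1

1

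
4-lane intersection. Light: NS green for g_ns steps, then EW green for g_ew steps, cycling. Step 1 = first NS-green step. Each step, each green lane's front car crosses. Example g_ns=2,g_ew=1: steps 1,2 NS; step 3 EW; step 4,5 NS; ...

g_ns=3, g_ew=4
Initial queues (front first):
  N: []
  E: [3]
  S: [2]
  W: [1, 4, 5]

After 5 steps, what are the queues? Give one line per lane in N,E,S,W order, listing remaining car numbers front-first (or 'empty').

Step 1 [NS]: N:empty,E:wait,S:car2-GO,W:wait | queues: N=0 E=1 S=0 W=3
Step 2 [NS]: N:empty,E:wait,S:empty,W:wait | queues: N=0 E=1 S=0 W=3
Step 3 [NS]: N:empty,E:wait,S:empty,W:wait | queues: N=0 E=1 S=0 W=3
Step 4 [EW]: N:wait,E:car3-GO,S:wait,W:car1-GO | queues: N=0 E=0 S=0 W=2
Step 5 [EW]: N:wait,E:empty,S:wait,W:car4-GO | queues: N=0 E=0 S=0 W=1

N: empty
E: empty
S: empty
W: 5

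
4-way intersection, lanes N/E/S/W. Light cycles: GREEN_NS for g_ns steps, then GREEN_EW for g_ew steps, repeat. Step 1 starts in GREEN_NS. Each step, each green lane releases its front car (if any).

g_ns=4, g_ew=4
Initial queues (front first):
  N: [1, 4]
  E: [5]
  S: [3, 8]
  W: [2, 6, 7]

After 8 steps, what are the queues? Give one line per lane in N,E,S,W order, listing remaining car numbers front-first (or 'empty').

Step 1 [NS]: N:car1-GO,E:wait,S:car3-GO,W:wait | queues: N=1 E=1 S=1 W=3
Step 2 [NS]: N:car4-GO,E:wait,S:car8-GO,W:wait | queues: N=0 E=1 S=0 W=3
Step 3 [NS]: N:empty,E:wait,S:empty,W:wait | queues: N=0 E=1 S=0 W=3
Step 4 [NS]: N:empty,E:wait,S:empty,W:wait | queues: N=0 E=1 S=0 W=3
Step 5 [EW]: N:wait,E:car5-GO,S:wait,W:car2-GO | queues: N=0 E=0 S=0 W=2
Step 6 [EW]: N:wait,E:empty,S:wait,W:car6-GO | queues: N=0 E=0 S=0 W=1
Step 7 [EW]: N:wait,E:empty,S:wait,W:car7-GO | queues: N=0 E=0 S=0 W=0

N: empty
E: empty
S: empty
W: empty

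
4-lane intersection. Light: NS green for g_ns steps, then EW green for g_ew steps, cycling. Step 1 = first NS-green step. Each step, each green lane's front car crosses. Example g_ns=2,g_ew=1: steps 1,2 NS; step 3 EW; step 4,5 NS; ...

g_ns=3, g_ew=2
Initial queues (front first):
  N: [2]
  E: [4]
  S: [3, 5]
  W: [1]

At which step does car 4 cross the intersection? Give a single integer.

Step 1 [NS]: N:car2-GO,E:wait,S:car3-GO,W:wait | queues: N=0 E=1 S=1 W=1
Step 2 [NS]: N:empty,E:wait,S:car5-GO,W:wait | queues: N=0 E=1 S=0 W=1
Step 3 [NS]: N:empty,E:wait,S:empty,W:wait | queues: N=0 E=1 S=0 W=1
Step 4 [EW]: N:wait,E:car4-GO,S:wait,W:car1-GO | queues: N=0 E=0 S=0 W=0
Car 4 crosses at step 4

4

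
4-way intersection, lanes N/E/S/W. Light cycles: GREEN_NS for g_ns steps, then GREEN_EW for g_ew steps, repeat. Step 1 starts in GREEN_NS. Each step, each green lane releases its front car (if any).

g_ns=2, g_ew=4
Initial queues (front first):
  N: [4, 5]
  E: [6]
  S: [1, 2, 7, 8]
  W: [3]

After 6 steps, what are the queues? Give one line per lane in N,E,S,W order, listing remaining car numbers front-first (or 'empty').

Step 1 [NS]: N:car4-GO,E:wait,S:car1-GO,W:wait | queues: N=1 E=1 S=3 W=1
Step 2 [NS]: N:car5-GO,E:wait,S:car2-GO,W:wait | queues: N=0 E=1 S=2 W=1
Step 3 [EW]: N:wait,E:car6-GO,S:wait,W:car3-GO | queues: N=0 E=0 S=2 W=0
Step 4 [EW]: N:wait,E:empty,S:wait,W:empty | queues: N=0 E=0 S=2 W=0
Step 5 [EW]: N:wait,E:empty,S:wait,W:empty | queues: N=0 E=0 S=2 W=0
Step 6 [EW]: N:wait,E:empty,S:wait,W:empty | queues: N=0 E=0 S=2 W=0

N: empty
E: empty
S: 7 8
W: empty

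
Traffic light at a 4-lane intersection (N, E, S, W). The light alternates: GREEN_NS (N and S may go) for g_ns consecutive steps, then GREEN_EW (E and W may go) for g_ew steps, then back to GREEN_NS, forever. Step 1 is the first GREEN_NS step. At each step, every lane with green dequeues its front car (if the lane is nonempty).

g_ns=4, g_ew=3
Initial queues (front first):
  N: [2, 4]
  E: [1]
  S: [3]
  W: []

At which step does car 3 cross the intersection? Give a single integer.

Step 1 [NS]: N:car2-GO,E:wait,S:car3-GO,W:wait | queues: N=1 E=1 S=0 W=0
Step 2 [NS]: N:car4-GO,E:wait,S:empty,W:wait | queues: N=0 E=1 S=0 W=0
Step 3 [NS]: N:empty,E:wait,S:empty,W:wait | queues: N=0 E=1 S=0 W=0
Step 4 [NS]: N:empty,E:wait,S:empty,W:wait | queues: N=0 E=1 S=0 W=0
Step 5 [EW]: N:wait,E:car1-GO,S:wait,W:empty | queues: N=0 E=0 S=0 W=0
Car 3 crosses at step 1

1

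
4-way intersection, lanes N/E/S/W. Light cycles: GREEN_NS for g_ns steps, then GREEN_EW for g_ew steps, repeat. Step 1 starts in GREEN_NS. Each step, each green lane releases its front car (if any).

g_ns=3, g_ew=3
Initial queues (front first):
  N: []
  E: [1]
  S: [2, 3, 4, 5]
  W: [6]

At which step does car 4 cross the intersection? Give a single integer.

Step 1 [NS]: N:empty,E:wait,S:car2-GO,W:wait | queues: N=0 E=1 S=3 W=1
Step 2 [NS]: N:empty,E:wait,S:car3-GO,W:wait | queues: N=0 E=1 S=2 W=1
Step 3 [NS]: N:empty,E:wait,S:car4-GO,W:wait | queues: N=0 E=1 S=1 W=1
Step 4 [EW]: N:wait,E:car1-GO,S:wait,W:car6-GO | queues: N=0 E=0 S=1 W=0
Step 5 [EW]: N:wait,E:empty,S:wait,W:empty | queues: N=0 E=0 S=1 W=0
Step 6 [EW]: N:wait,E:empty,S:wait,W:empty | queues: N=0 E=0 S=1 W=0
Step 7 [NS]: N:empty,E:wait,S:car5-GO,W:wait | queues: N=0 E=0 S=0 W=0
Car 4 crosses at step 3

3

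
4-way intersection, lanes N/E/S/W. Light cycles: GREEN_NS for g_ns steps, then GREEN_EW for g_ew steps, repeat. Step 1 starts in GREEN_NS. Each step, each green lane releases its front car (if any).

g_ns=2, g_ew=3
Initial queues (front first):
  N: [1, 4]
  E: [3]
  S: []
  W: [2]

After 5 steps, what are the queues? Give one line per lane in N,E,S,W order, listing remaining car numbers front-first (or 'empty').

Step 1 [NS]: N:car1-GO,E:wait,S:empty,W:wait | queues: N=1 E=1 S=0 W=1
Step 2 [NS]: N:car4-GO,E:wait,S:empty,W:wait | queues: N=0 E=1 S=0 W=1
Step 3 [EW]: N:wait,E:car3-GO,S:wait,W:car2-GO | queues: N=0 E=0 S=0 W=0

N: empty
E: empty
S: empty
W: empty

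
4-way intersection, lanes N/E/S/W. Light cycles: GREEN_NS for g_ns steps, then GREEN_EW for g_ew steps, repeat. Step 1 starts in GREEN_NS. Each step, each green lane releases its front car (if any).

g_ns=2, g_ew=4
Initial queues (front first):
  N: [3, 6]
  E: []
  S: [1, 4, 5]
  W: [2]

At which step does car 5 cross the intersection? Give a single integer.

Step 1 [NS]: N:car3-GO,E:wait,S:car1-GO,W:wait | queues: N=1 E=0 S=2 W=1
Step 2 [NS]: N:car6-GO,E:wait,S:car4-GO,W:wait | queues: N=0 E=0 S=1 W=1
Step 3 [EW]: N:wait,E:empty,S:wait,W:car2-GO | queues: N=0 E=0 S=1 W=0
Step 4 [EW]: N:wait,E:empty,S:wait,W:empty | queues: N=0 E=0 S=1 W=0
Step 5 [EW]: N:wait,E:empty,S:wait,W:empty | queues: N=0 E=0 S=1 W=0
Step 6 [EW]: N:wait,E:empty,S:wait,W:empty | queues: N=0 E=0 S=1 W=0
Step 7 [NS]: N:empty,E:wait,S:car5-GO,W:wait | queues: N=0 E=0 S=0 W=0
Car 5 crosses at step 7

7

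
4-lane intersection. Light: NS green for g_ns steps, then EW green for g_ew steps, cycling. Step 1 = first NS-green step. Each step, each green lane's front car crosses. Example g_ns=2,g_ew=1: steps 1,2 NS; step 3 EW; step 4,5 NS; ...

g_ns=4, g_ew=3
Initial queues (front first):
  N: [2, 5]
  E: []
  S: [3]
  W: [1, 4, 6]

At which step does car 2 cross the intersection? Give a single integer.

Step 1 [NS]: N:car2-GO,E:wait,S:car3-GO,W:wait | queues: N=1 E=0 S=0 W=3
Step 2 [NS]: N:car5-GO,E:wait,S:empty,W:wait | queues: N=0 E=0 S=0 W=3
Step 3 [NS]: N:empty,E:wait,S:empty,W:wait | queues: N=0 E=0 S=0 W=3
Step 4 [NS]: N:empty,E:wait,S:empty,W:wait | queues: N=0 E=0 S=0 W=3
Step 5 [EW]: N:wait,E:empty,S:wait,W:car1-GO | queues: N=0 E=0 S=0 W=2
Step 6 [EW]: N:wait,E:empty,S:wait,W:car4-GO | queues: N=0 E=0 S=0 W=1
Step 7 [EW]: N:wait,E:empty,S:wait,W:car6-GO | queues: N=0 E=0 S=0 W=0
Car 2 crosses at step 1

1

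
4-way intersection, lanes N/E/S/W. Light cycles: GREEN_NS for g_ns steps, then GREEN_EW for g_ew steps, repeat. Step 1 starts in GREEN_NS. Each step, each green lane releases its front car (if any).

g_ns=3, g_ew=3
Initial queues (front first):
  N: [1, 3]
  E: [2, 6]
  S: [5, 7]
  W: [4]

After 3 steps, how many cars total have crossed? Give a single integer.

Answer: 4

Derivation:
Step 1 [NS]: N:car1-GO,E:wait,S:car5-GO,W:wait | queues: N=1 E=2 S=1 W=1
Step 2 [NS]: N:car3-GO,E:wait,S:car7-GO,W:wait | queues: N=0 E=2 S=0 W=1
Step 3 [NS]: N:empty,E:wait,S:empty,W:wait | queues: N=0 E=2 S=0 W=1
Cars crossed by step 3: 4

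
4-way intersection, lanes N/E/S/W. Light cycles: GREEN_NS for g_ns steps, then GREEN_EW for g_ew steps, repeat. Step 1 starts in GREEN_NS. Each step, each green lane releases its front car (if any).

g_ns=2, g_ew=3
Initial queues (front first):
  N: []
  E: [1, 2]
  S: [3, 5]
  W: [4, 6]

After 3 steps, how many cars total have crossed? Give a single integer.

Answer: 4

Derivation:
Step 1 [NS]: N:empty,E:wait,S:car3-GO,W:wait | queues: N=0 E=2 S=1 W=2
Step 2 [NS]: N:empty,E:wait,S:car5-GO,W:wait | queues: N=0 E=2 S=0 W=2
Step 3 [EW]: N:wait,E:car1-GO,S:wait,W:car4-GO | queues: N=0 E=1 S=0 W=1
Cars crossed by step 3: 4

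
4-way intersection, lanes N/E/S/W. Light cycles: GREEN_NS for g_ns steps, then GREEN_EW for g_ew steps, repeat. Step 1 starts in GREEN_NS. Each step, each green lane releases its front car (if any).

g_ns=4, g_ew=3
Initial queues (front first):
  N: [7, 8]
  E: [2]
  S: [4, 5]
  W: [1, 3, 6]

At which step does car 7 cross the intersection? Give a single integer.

Step 1 [NS]: N:car7-GO,E:wait,S:car4-GO,W:wait | queues: N=1 E=1 S=1 W=3
Step 2 [NS]: N:car8-GO,E:wait,S:car5-GO,W:wait | queues: N=0 E=1 S=0 W=3
Step 3 [NS]: N:empty,E:wait,S:empty,W:wait | queues: N=0 E=1 S=0 W=3
Step 4 [NS]: N:empty,E:wait,S:empty,W:wait | queues: N=0 E=1 S=0 W=3
Step 5 [EW]: N:wait,E:car2-GO,S:wait,W:car1-GO | queues: N=0 E=0 S=0 W=2
Step 6 [EW]: N:wait,E:empty,S:wait,W:car3-GO | queues: N=0 E=0 S=0 W=1
Step 7 [EW]: N:wait,E:empty,S:wait,W:car6-GO | queues: N=0 E=0 S=0 W=0
Car 7 crosses at step 1

1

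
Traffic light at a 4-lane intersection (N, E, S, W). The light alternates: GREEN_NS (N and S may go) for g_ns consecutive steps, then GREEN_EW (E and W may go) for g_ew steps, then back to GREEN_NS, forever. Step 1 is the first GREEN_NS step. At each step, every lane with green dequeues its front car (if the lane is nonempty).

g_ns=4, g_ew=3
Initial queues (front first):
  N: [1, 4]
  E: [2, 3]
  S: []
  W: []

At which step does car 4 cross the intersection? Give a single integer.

Step 1 [NS]: N:car1-GO,E:wait,S:empty,W:wait | queues: N=1 E=2 S=0 W=0
Step 2 [NS]: N:car4-GO,E:wait,S:empty,W:wait | queues: N=0 E=2 S=0 W=0
Step 3 [NS]: N:empty,E:wait,S:empty,W:wait | queues: N=0 E=2 S=0 W=0
Step 4 [NS]: N:empty,E:wait,S:empty,W:wait | queues: N=0 E=2 S=0 W=0
Step 5 [EW]: N:wait,E:car2-GO,S:wait,W:empty | queues: N=0 E=1 S=0 W=0
Step 6 [EW]: N:wait,E:car3-GO,S:wait,W:empty | queues: N=0 E=0 S=0 W=0
Car 4 crosses at step 2

2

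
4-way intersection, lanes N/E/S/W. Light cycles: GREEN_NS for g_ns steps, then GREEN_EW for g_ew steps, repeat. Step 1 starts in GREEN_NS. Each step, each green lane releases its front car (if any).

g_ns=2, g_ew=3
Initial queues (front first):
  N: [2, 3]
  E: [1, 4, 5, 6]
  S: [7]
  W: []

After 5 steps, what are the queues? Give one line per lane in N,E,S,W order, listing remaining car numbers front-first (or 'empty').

Step 1 [NS]: N:car2-GO,E:wait,S:car7-GO,W:wait | queues: N=1 E=4 S=0 W=0
Step 2 [NS]: N:car3-GO,E:wait,S:empty,W:wait | queues: N=0 E=4 S=0 W=0
Step 3 [EW]: N:wait,E:car1-GO,S:wait,W:empty | queues: N=0 E=3 S=0 W=0
Step 4 [EW]: N:wait,E:car4-GO,S:wait,W:empty | queues: N=0 E=2 S=0 W=0
Step 5 [EW]: N:wait,E:car5-GO,S:wait,W:empty | queues: N=0 E=1 S=0 W=0

N: empty
E: 6
S: empty
W: empty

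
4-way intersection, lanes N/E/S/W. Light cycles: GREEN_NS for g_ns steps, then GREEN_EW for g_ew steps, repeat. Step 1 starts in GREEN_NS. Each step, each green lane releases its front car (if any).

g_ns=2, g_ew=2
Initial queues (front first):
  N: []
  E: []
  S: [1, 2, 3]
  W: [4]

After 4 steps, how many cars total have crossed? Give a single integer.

Step 1 [NS]: N:empty,E:wait,S:car1-GO,W:wait | queues: N=0 E=0 S=2 W=1
Step 2 [NS]: N:empty,E:wait,S:car2-GO,W:wait | queues: N=0 E=0 S=1 W=1
Step 3 [EW]: N:wait,E:empty,S:wait,W:car4-GO | queues: N=0 E=0 S=1 W=0
Step 4 [EW]: N:wait,E:empty,S:wait,W:empty | queues: N=0 E=0 S=1 W=0
Cars crossed by step 4: 3

Answer: 3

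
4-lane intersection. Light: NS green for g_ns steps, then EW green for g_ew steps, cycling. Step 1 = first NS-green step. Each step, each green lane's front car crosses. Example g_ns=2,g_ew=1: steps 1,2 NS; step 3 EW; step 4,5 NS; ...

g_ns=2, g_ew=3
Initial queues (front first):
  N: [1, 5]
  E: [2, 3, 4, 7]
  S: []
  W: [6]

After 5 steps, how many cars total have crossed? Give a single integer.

Answer: 6

Derivation:
Step 1 [NS]: N:car1-GO,E:wait,S:empty,W:wait | queues: N=1 E=4 S=0 W=1
Step 2 [NS]: N:car5-GO,E:wait,S:empty,W:wait | queues: N=0 E=4 S=0 W=1
Step 3 [EW]: N:wait,E:car2-GO,S:wait,W:car6-GO | queues: N=0 E=3 S=0 W=0
Step 4 [EW]: N:wait,E:car3-GO,S:wait,W:empty | queues: N=0 E=2 S=0 W=0
Step 5 [EW]: N:wait,E:car4-GO,S:wait,W:empty | queues: N=0 E=1 S=0 W=0
Cars crossed by step 5: 6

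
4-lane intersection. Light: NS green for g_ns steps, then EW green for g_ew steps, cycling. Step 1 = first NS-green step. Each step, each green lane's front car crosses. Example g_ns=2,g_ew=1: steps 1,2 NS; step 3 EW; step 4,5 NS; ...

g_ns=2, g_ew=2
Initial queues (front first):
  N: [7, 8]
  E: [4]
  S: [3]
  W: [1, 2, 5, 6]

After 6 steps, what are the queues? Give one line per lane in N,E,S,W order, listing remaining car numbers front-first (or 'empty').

Step 1 [NS]: N:car7-GO,E:wait,S:car3-GO,W:wait | queues: N=1 E=1 S=0 W=4
Step 2 [NS]: N:car8-GO,E:wait,S:empty,W:wait | queues: N=0 E=1 S=0 W=4
Step 3 [EW]: N:wait,E:car4-GO,S:wait,W:car1-GO | queues: N=0 E=0 S=0 W=3
Step 4 [EW]: N:wait,E:empty,S:wait,W:car2-GO | queues: N=0 E=0 S=0 W=2
Step 5 [NS]: N:empty,E:wait,S:empty,W:wait | queues: N=0 E=0 S=0 W=2
Step 6 [NS]: N:empty,E:wait,S:empty,W:wait | queues: N=0 E=0 S=0 W=2

N: empty
E: empty
S: empty
W: 5 6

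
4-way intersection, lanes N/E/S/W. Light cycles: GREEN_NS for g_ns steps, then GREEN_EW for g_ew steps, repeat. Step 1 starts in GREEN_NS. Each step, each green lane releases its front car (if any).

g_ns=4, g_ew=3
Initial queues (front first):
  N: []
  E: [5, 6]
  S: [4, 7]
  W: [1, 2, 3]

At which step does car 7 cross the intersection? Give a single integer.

Step 1 [NS]: N:empty,E:wait,S:car4-GO,W:wait | queues: N=0 E=2 S=1 W=3
Step 2 [NS]: N:empty,E:wait,S:car7-GO,W:wait | queues: N=0 E=2 S=0 W=3
Step 3 [NS]: N:empty,E:wait,S:empty,W:wait | queues: N=0 E=2 S=0 W=3
Step 4 [NS]: N:empty,E:wait,S:empty,W:wait | queues: N=0 E=2 S=0 W=3
Step 5 [EW]: N:wait,E:car5-GO,S:wait,W:car1-GO | queues: N=0 E=1 S=0 W=2
Step 6 [EW]: N:wait,E:car6-GO,S:wait,W:car2-GO | queues: N=0 E=0 S=0 W=1
Step 7 [EW]: N:wait,E:empty,S:wait,W:car3-GO | queues: N=0 E=0 S=0 W=0
Car 7 crosses at step 2

2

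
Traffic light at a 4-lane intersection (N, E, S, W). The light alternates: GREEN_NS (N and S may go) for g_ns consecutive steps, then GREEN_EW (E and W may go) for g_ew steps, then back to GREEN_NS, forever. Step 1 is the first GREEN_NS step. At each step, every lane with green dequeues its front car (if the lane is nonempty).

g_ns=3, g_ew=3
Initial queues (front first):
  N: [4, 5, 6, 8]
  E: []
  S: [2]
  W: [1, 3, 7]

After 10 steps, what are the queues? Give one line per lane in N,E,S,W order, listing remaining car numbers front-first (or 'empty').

Step 1 [NS]: N:car4-GO,E:wait,S:car2-GO,W:wait | queues: N=3 E=0 S=0 W=3
Step 2 [NS]: N:car5-GO,E:wait,S:empty,W:wait | queues: N=2 E=0 S=0 W=3
Step 3 [NS]: N:car6-GO,E:wait,S:empty,W:wait | queues: N=1 E=0 S=0 W=3
Step 4 [EW]: N:wait,E:empty,S:wait,W:car1-GO | queues: N=1 E=0 S=0 W=2
Step 5 [EW]: N:wait,E:empty,S:wait,W:car3-GO | queues: N=1 E=0 S=0 W=1
Step 6 [EW]: N:wait,E:empty,S:wait,W:car7-GO | queues: N=1 E=0 S=0 W=0
Step 7 [NS]: N:car8-GO,E:wait,S:empty,W:wait | queues: N=0 E=0 S=0 W=0

N: empty
E: empty
S: empty
W: empty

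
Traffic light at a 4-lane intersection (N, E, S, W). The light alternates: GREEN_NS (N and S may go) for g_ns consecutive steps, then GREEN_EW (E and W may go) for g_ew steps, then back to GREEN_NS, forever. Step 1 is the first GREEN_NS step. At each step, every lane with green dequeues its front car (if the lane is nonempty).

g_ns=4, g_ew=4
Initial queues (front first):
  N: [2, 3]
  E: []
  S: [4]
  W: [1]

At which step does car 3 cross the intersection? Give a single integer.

Step 1 [NS]: N:car2-GO,E:wait,S:car4-GO,W:wait | queues: N=1 E=0 S=0 W=1
Step 2 [NS]: N:car3-GO,E:wait,S:empty,W:wait | queues: N=0 E=0 S=0 W=1
Step 3 [NS]: N:empty,E:wait,S:empty,W:wait | queues: N=0 E=0 S=0 W=1
Step 4 [NS]: N:empty,E:wait,S:empty,W:wait | queues: N=0 E=0 S=0 W=1
Step 5 [EW]: N:wait,E:empty,S:wait,W:car1-GO | queues: N=0 E=0 S=0 W=0
Car 3 crosses at step 2

2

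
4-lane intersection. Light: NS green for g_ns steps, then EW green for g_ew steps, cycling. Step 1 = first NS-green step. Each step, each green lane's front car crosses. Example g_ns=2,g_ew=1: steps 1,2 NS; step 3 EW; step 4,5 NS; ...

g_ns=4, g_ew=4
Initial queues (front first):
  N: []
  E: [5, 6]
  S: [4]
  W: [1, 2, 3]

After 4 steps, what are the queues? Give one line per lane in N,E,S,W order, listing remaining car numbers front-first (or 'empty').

Step 1 [NS]: N:empty,E:wait,S:car4-GO,W:wait | queues: N=0 E=2 S=0 W=3
Step 2 [NS]: N:empty,E:wait,S:empty,W:wait | queues: N=0 E=2 S=0 W=3
Step 3 [NS]: N:empty,E:wait,S:empty,W:wait | queues: N=0 E=2 S=0 W=3
Step 4 [NS]: N:empty,E:wait,S:empty,W:wait | queues: N=0 E=2 S=0 W=3

N: empty
E: 5 6
S: empty
W: 1 2 3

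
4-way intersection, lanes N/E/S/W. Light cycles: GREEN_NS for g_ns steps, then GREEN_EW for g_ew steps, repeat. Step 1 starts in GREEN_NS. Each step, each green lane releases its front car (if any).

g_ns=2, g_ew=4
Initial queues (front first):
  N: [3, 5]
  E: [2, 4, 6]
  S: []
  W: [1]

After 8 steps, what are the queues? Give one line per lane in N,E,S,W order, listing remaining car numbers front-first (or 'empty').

Step 1 [NS]: N:car3-GO,E:wait,S:empty,W:wait | queues: N=1 E=3 S=0 W=1
Step 2 [NS]: N:car5-GO,E:wait,S:empty,W:wait | queues: N=0 E=3 S=0 W=1
Step 3 [EW]: N:wait,E:car2-GO,S:wait,W:car1-GO | queues: N=0 E=2 S=0 W=0
Step 4 [EW]: N:wait,E:car4-GO,S:wait,W:empty | queues: N=0 E=1 S=0 W=0
Step 5 [EW]: N:wait,E:car6-GO,S:wait,W:empty | queues: N=0 E=0 S=0 W=0

N: empty
E: empty
S: empty
W: empty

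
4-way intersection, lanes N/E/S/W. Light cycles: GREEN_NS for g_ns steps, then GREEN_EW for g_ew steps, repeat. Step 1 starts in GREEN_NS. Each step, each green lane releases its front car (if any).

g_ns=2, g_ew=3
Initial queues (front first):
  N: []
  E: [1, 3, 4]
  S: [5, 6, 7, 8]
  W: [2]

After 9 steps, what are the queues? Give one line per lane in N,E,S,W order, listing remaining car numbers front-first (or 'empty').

Step 1 [NS]: N:empty,E:wait,S:car5-GO,W:wait | queues: N=0 E=3 S=3 W=1
Step 2 [NS]: N:empty,E:wait,S:car6-GO,W:wait | queues: N=0 E=3 S=2 W=1
Step 3 [EW]: N:wait,E:car1-GO,S:wait,W:car2-GO | queues: N=0 E=2 S=2 W=0
Step 4 [EW]: N:wait,E:car3-GO,S:wait,W:empty | queues: N=0 E=1 S=2 W=0
Step 5 [EW]: N:wait,E:car4-GO,S:wait,W:empty | queues: N=0 E=0 S=2 W=0
Step 6 [NS]: N:empty,E:wait,S:car7-GO,W:wait | queues: N=0 E=0 S=1 W=0
Step 7 [NS]: N:empty,E:wait,S:car8-GO,W:wait | queues: N=0 E=0 S=0 W=0

N: empty
E: empty
S: empty
W: empty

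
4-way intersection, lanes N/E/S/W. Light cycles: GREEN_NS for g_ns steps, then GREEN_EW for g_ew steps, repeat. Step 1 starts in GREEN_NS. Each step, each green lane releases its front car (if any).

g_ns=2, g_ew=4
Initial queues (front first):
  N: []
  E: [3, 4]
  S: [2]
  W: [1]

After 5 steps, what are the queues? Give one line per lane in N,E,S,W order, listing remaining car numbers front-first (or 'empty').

Step 1 [NS]: N:empty,E:wait,S:car2-GO,W:wait | queues: N=0 E=2 S=0 W=1
Step 2 [NS]: N:empty,E:wait,S:empty,W:wait | queues: N=0 E=2 S=0 W=1
Step 3 [EW]: N:wait,E:car3-GO,S:wait,W:car1-GO | queues: N=0 E=1 S=0 W=0
Step 4 [EW]: N:wait,E:car4-GO,S:wait,W:empty | queues: N=0 E=0 S=0 W=0

N: empty
E: empty
S: empty
W: empty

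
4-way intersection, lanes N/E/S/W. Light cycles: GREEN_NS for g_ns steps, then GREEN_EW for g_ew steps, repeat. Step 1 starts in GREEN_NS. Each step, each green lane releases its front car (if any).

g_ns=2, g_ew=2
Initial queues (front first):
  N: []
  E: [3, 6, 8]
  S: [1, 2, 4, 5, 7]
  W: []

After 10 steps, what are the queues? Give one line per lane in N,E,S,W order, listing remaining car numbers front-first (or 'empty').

Step 1 [NS]: N:empty,E:wait,S:car1-GO,W:wait | queues: N=0 E=3 S=4 W=0
Step 2 [NS]: N:empty,E:wait,S:car2-GO,W:wait | queues: N=0 E=3 S=3 W=0
Step 3 [EW]: N:wait,E:car3-GO,S:wait,W:empty | queues: N=0 E=2 S=3 W=0
Step 4 [EW]: N:wait,E:car6-GO,S:wait,W:empty | queues: N=0 E=1 S=3 W=0
Step 5 [NS]: N:empty,E:wait,S:car4-GO,W:wait | queues: N=0 E=1 S=2 W=0
Step 6 [NS]: N:empty,E:wait,S:car5-GO,W:wait | queues: N=0 E=1 S=1 W=0
Step 7 [EW]: N:wait,E:car8-GO,S:wait,W:empty | queues: N=0 E=0 S=1 W=0
Step 8 [EW]: N:wait,E:empty,S:wait,W:empty | queues: N=0 E=0 S=1 W=0
Step 9 [NS]: N:empty,E:wait,S:car7-GO,W:wait | queues: N=0 E=0 S=0 W=0

N: empty
E: empty
S: empty
W: empty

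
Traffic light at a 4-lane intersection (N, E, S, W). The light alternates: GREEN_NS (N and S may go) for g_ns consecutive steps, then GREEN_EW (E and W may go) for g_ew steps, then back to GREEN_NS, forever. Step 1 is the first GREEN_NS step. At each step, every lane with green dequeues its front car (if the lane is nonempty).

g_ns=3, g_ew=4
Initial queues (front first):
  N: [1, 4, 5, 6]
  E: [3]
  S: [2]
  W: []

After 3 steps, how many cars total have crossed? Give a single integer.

Step 1 [NS]: N:car1-GO,E:wait,S:car2-GO,W:wait | queues: N=3 E=1 S=0 W=0
Step 2 [NS]: N:car4-GO,E:wait,S:empty,W:wait | queues: N=2 E=1 S=0 W=0
Step 3 [NS]: N:car5-GO,E:wait,S:empty,W:wait | queues: N=1 E=1 S=0 W=0
Cars crossed by step 3: 4

Answer: 4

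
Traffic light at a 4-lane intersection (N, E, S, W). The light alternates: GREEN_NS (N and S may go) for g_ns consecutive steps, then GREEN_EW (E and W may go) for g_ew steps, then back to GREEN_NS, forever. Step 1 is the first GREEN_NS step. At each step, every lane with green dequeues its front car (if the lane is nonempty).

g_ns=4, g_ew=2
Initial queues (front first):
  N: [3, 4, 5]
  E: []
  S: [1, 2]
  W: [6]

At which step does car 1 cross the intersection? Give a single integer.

Step 1 [NS]: N:car3-GO,E:wait,S:car1-GO,W:wait | queues: N=2 E=0 S=1 W=1
Step 2 [NS]: N:car4-GO,E:wait,S:car2-GO,W:wait | queues: N=1 E=0 S=0 W=1
Step 3 [NS]: N:car5-GO,E:wait,S:empty,W:wait | queues: N=0 E=0 S=0 W=1
Step 4 [NS]: N:empty,E:wait,S:empty,W:wait | queues: N=0 E=0 S=0 W=1
Step 5 [EW]: N:wait,E:empty,S:wait,W:car6-GO | queues: N=0 E=0 S=0 W=0
Car 1 crosses at step 1

1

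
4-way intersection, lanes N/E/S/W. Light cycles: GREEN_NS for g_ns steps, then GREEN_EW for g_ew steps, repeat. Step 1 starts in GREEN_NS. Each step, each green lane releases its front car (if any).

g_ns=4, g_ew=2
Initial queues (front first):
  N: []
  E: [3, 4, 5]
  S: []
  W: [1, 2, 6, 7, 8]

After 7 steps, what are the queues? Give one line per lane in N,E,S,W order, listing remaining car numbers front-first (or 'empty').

Step 1 [NS]: N:empty,E:wait,S:empty,W:wait | queues: N=0 E=3 S=0 W=5
Step 2 [NS]: N:empty,E:wait,S:empty,W:wait | queues: N=0 E=3 S=0 W=5
Step 3 [NS]: N:empty,E:wait,S:empty,W:wait | queues: N=0 E=3 S=0 W=5
Step 4 [NS]: N:empty,E:wait,S:empty,W:wait | queues: N=0 E=3 S=0 W=5
Step 5 [EW]: N:wait,E:car3-GO,S:wait,W:car1-GO | queues: N=0 E=2 S=0 W=4
Step 6 [EW]: N:wait,E:car4-GO,S:wait,W:car2-GO | queues: N=0 E=1 S=0 W=3
Step 7 [NS]: N:empty,E:wait,S:empty,W:wait | queues: N=0 E=1 S=0 W=3

N: empty
E: 5
S: empty
W: 6 7 8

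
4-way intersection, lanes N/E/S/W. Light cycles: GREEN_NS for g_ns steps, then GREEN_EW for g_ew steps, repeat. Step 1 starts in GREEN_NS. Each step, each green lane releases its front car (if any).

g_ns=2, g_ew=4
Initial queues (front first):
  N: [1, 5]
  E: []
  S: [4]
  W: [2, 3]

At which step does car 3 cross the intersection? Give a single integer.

Step 1 [NS]: N:car1-GO,E:wait,S:car4-GO,W:wait | queues: N=1 E=0 S=0 W=2
Step 2 [NS]: N:car5-GO,E:wait,S:empty,W:wait | queues: N=0 E=0 S=0 W=2
Step 3 [EW]: N:wait,E:empty,S:wait,W:car2-GO | queues: N=0 E=0 S=0 W=1
Step 4 [EW]: N:wait,E:empty,S:wait,W:car3-GO | queues: N=0 E=0 S=0 W=0
Car 3 crosses at step 4

4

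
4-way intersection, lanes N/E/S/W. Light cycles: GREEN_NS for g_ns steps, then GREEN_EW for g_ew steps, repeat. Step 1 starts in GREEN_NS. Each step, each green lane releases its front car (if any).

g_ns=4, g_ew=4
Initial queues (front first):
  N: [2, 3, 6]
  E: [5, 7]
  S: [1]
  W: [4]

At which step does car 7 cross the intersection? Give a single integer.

Step 1 [NS]: N:car2-GO,E:wait,S:car1-GO,W:wait | queues: N=2 E=2 S=0 W=1
Step 2 [NS]: N:car3-GO,E:wait,S:empty,W:wait | queues: N=1 E=2 S=0 W=1
Step 3 [NS]: N:car6-GO,E:wait,S:empty,W:wait | queues: N=0 E=2 S=0 W=1
Step 4 [NS]: N:empty,E:wait,S:empty,W:wait | queues: N=0 E=2 S=0 W=1
Step 5 [EW]: N:wait,E:car5-GO,S:wait,W:car4-GO | queues: N=0 E=1 S=0 W=0
Step 6 [EW]: N:wait,E:car7-GO,S:wait,W:empty | queues: N=0 E=0 S=0 W=0
Car 7 crosses at step 6

6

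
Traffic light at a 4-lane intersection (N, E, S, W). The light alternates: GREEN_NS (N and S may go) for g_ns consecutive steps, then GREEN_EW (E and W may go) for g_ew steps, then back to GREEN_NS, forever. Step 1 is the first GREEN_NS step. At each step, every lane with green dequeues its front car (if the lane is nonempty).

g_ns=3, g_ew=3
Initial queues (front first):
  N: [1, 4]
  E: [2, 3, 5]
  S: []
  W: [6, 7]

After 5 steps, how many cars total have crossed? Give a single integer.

Step 1 [NS]: N:car1-GO,E:wait,S:empty,W:wait | queues: N=1 E=3 S=0 W=2
Step 2 [NS]: N:car4-GO,E:wait,S:empty,W:wait | queues: N=0 E=3 S=0 W=2
Step 3 [NS]: N:empty,E:wait,S:empty,W:wait | queues: N=0 E=3 S=0 W=2
Step 4 [EW]: N:wait,E:car2-GO,S:wait,W:car6-GO | queues: N=0 E=2 S=0 W=1
Step 5 [EW]: N:wait,E:car3-GO,S:wait,W:car7-GO | queues: N=0 E=1 S=0 W=0
Cars crossed by step 5: 6

Answer: 6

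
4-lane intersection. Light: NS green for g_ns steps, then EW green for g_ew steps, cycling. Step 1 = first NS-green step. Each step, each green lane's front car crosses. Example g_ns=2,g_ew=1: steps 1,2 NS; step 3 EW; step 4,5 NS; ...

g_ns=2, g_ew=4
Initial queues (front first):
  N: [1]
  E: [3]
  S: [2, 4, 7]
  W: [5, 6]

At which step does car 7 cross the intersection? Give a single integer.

Step 1 [NS]: N:car1-GO,E:wait,S:car2-GO,W:wait | queues: N=0 E=1 S=2 W=2
Step 2 [NS]: N:empty,E:wait,S:car4-GO,W:wait | queues: N=0 E=1 S=1 W=2
Step 3 [EW]: N:wait,E:car3-GO,S:wait,W:car5-GO | queues: N=0 E=0 S=1 W=1
Step 4 [EW]: N:wait,E:empty,S:wait,W:car6-GO | queues: N=0 E=0 S=1 W=0
Step 5 [EW]: N:wait,E:empty,S:wait,W:empty | queues: N=0 E=0 S=1 W=0
Step 6 [EW]: N:wait,E:empty,S:wait,W:empty | queues: N=0 E=0 S=1 W=0
Step 7 [NS]: N:empty,E:wait,S:car7-GO,W:wait | queues: N=0 E=0 S=0 W=0
Car 7 crosses at step 7

7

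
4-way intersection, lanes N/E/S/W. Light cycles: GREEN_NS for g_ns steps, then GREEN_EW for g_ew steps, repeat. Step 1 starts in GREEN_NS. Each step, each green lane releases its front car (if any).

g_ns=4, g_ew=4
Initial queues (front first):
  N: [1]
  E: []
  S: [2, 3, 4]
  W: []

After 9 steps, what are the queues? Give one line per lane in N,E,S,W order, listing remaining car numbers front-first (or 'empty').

Step 1 [NS]: N:car1-GO,E:wait,S:car2-GO,W:wait | queues: N=0 E=0 S=2 W=0
Step 2 [NS]: N:empty,E:wait,S:car3-GO,W:wait | queues: N=0 E=0 S=1 W=0
Step 3 [NS]: N:empty,E:wait,S:car4-GO,W:wait | queues: N=0 E=0 S=0 W=0

N: empty
E: empty
S: empty
W: empty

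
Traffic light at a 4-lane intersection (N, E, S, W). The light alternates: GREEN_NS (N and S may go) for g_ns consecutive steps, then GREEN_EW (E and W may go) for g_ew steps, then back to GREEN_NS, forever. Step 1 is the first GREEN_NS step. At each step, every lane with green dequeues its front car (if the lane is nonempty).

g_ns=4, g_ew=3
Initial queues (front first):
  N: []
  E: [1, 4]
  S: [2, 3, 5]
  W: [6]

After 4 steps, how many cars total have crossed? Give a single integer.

Step 1 [NS]: N:empty,E:wait,S:car2-GO,W:wait | queues: N=0 E=2 S=2 W=1
Step 2 [NS]: N:empty,E:wait,S:car3-GO,W:wait | queues: N=0 E=2 S=1 W=1
Step 3 [NS]: N:empty,E:wait,S:car5-GO,W:wait | queues: N=0 E=2 S=0 W=1
Step 4 [NS]: N:empty,E:wait,S:empty,W:wait | queues: N=0 E=2 S=0 W=1
Cars crossed by step 4: 3

Answer: 3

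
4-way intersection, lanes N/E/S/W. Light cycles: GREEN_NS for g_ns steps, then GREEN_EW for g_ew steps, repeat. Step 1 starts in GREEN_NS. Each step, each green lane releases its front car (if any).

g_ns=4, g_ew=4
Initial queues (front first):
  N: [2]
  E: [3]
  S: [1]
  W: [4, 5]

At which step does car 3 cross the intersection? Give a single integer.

Step 1 [NS]: N:car2-GO,E:wait,S:car1-GO,W:wait | queues: N=0 E=1 S=0 W=2
Step 2 [NS]: N:empty,E:wait,S:empty,W:wait | queues: N=0 E=1 S=0 W=2
Step 3 [NS]: N:empty,E:wait,S:empty,W:wait | queues: N=0 E=1 S=0 W=2
Step 4 [NS]: N:empty,E:wait,S:empty,W:wait | queues: N=0 E=1 S=0 W=2
Step 5 [EW]: N:wait,E:car3-GO,S:wait,W:car4-GO | queues: N=0 E=0 S=0 W=1
Step 6 [EW]: N:wait,E:empty,S:wait,W:car5-GO | queues: N=0 E=0 S=0 W=0
Car 3 crosses at step 5

5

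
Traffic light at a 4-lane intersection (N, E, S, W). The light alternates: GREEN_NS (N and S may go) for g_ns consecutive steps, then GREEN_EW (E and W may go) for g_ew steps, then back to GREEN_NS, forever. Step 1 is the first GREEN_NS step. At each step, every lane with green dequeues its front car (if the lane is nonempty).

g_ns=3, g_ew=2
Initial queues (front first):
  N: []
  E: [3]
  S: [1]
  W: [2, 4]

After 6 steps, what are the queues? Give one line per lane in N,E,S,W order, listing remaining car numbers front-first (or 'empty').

Step 1 [NS]: N:empty,E:wait,S:car1-GO,W:wait | queues: N=0 E=1 S=0 W=2
Step 2 [NS]: N:empty,E:wait,S:empty,W:wait | queues: N=0 E=1 S=0 W=2
Step 3 [NS]: N:empty,E:wait,S:empty,W:wait | queues: N=0 E=1 S=0 W=2
Step 4 [EW]: N:wait,E:car3-GO,S:wait,W:car2-GO | queues: N=0 E=0 S=0 W=1
Step 5 [EW]: N:wait,E:empty,S:wait,W:car4-GO | queues: N=0 E=0 S=0 W=0

N: empty
E: empty
S: empty
W: empty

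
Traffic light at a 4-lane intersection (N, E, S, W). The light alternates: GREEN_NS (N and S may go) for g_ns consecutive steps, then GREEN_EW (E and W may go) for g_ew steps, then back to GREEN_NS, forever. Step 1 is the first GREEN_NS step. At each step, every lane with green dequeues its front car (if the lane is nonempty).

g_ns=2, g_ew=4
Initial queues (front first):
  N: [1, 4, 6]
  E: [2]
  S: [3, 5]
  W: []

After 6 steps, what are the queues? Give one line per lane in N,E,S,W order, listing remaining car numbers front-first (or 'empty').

Step 1 [NS]: N:car1-GO,E:wait,S:car3-GO,W:wait | queues: N=2 E=1 S=1 W=0
Step 2 [NS]: N:car4-GO,E:wait,S:car5-GO,W:wait | queues: N=1 E=1 S=0 W=0
Step 3 [EW]: N:wait,E:car2-GO,S:wait,W:empty | queues: N=1 E=0 S=0 W=0
Step 4 [EW]: N:wait,E:empty,S:wait,W:empty | queues: N=1 E=0 S=0 W=0
Step 5 [EW]: N:wait,E:empty,S:wait,W:empty | queues: N=1 E=0 S=0 W=0
Step 6 [EW]: N:wait,E:empty,S:wait,W:empty | queues: N=1 E=0 S=0 W=0

N: 6
E: empty
S: empty
W: empty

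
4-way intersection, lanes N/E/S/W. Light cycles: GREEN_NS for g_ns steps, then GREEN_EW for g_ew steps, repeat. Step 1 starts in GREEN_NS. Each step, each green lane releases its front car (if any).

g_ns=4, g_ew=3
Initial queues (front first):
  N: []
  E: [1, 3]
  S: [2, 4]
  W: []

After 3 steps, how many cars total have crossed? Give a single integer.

Step 1 [NS]: N:empty,E:wait,S:car2-GO,W:wait | queues: N=0 E=2 S=1 W=0
Step 2 [NS]: N:empty,E:wait,S:car4-GO,W:wait | queues: N=0 E=2 S=0 W=0
Step 3 [NS]: N:empty,E:wait,S:empty,W:wait | queues: N=0 E=2 S=0 W=0
Cars crossed by step 3: 2

Answer: 2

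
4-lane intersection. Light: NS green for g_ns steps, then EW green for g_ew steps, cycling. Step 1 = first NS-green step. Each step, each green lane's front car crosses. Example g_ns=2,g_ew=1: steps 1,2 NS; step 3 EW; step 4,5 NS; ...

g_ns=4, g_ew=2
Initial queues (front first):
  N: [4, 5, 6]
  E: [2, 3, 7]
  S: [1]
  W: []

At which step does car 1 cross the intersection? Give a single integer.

Step 1 [NS]: N:car4-GO,E:wait,S:car1-GO,W:wait | queues: N=2 E=3 S=0 W=0
Step 2 [NS]: N:car5-GO,E:wait,S:empty,W:wait | queues: N=1 E=3 S=0 W=0
Step 3 [NS]: N:car6-GO,E:wait,S:empty,W:wait | queues: N=0 E=3 S=0 W=0
Step 4 [NS]: N:empty,E:wait,S:empty,W:wait | queues: N=0 E=3 S=0 W=0
Step 5 [EW]: N:wait,E:car2-GO,S:wait,W:empty | queues: N=0 E=2 S=0 W=0
Step 6 [EW]: N:wait,E:car3-GO,S:wait,W:empty | queues: N=0 E=1 S=0 W=0
Step 7 [NS]: N:empty,E:wait,S:empty,W:wait | queues: N=0 E=1 S=0 W=0
Step 8 [NS]: N:empty,E:wait,S:empty,W:wait | queues: N=0 E=1 S=0 W=0
Step 9 [NS]: N:empty,E:wait,S:empty,W:wait | queues: N=0 E=1 S=0 W=0
Step 10 [NS]: N:empty,E:wait,S:empty,W:wait | queues: N=0 E=1 S=0 W=0
Step 11 [EW]: N:wait,E:car7-GO,S:wait,W:empty | queues: N=0 E=0 S=0 W=0
Car 1 crosses at step 1

1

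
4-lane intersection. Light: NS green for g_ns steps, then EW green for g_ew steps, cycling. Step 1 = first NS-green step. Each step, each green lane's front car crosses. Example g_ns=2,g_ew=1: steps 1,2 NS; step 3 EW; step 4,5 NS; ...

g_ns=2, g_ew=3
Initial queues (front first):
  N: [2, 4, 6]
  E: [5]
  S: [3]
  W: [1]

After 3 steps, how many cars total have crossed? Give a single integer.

Answer: 5

Derivation:
Step 1 [NS]: N:car2-GO,E:wait,S:car3-GO,W:wait | queues: N=2 E=1 S=0 W=1
Step 2 [NS]: N:car4-GO,E:wait,S:empty,W:wait | queues: N=1 E=1 S=0 W=1
Step 3 [EW]: N:wait,E:car5-GO,S:wait,W:car1-GO | queues: N=1 E=0 S=0 W=0
Cars crossed by step 3: 5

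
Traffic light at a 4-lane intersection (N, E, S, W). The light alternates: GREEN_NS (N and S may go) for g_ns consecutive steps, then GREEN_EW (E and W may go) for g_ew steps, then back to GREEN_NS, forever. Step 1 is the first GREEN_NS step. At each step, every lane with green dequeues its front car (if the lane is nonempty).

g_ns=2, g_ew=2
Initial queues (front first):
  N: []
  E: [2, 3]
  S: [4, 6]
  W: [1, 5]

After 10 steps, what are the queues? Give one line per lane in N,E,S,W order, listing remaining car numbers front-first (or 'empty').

Step 1 [NS]: N:empty,E:wait,S:car4-GO,W:wait | queues: N=0 E=2 S=1 W=2
Step 2 [NS]: N:empty,E:wait,S:car6-GO,W:wait | queues: N=0 E=2 S=0 W=2
Step 3 [EW]: N:wait,E:car2-GO,S:wait,W:car1-GO | queues: N=0 E=1 S=0 W=1
Step 4 [EW]: N:wait,E:car3-GO,S:wait,W:car5-GO | queues: N=0 E=0 S=0 W=0

N: empty
E: empty
S: empty
W: empty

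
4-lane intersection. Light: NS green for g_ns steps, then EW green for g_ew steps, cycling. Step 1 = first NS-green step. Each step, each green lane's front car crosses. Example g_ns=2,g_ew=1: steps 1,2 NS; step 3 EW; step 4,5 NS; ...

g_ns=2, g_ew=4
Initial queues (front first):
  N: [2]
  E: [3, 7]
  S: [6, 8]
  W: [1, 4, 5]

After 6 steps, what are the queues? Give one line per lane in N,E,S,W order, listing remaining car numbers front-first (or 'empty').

Step 1 [NS]: N:car2-GO,E:wait,S:car6-GO,W:wait | queues: N=0 E=2 S=1 W=3
Step 2 [NS]: N:empty,E:wait,S:car8-GO,W:wait | queues: N=0 E=2 S=0 W=3
Step 3 [EW]: N:wait,E:car3-GO,S:wait,W:car1-GO | queues: N=0 E=1 S=0 W=2
Step 4 [EW]: N:wait,E:car7-GO,S:wait,W:car4-GO | queues: N=0 E=0 S=0 W=1
Step 5 [EW]: N:wait,E:empty,S:wait,W:car5-GO | queues: N=0 E=0 S=0 W=0

N: empty
E: empty
S: empty
W: empty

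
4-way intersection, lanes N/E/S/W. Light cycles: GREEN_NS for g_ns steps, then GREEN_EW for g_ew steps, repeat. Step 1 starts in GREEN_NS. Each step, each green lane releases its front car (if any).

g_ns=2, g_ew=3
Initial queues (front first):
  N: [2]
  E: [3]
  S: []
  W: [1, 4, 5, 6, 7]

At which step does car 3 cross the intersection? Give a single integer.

Step 1 [NS]: N:car2-GO,E:wait,S:empty,W:wait | queues: N=0 E=1 S=0 W=5
Step 2 [NS]: N:empty,E:wait,S:empty,W:wait | queues: N=0 E=1 S=0 W=5
Step 3 [EW]: N:wait,E:car3-GO,S:wait,W:car1-GO | queues: N=0 E=0 S=0 W=4
Step 4 [EW]: N:wait,E:empty,S:wait,W:car4-GO | queues: N=0 E=0 S=0 W=3
Step 5 [EW]: N:wait,E:empty,S:wait,W:car5-GO | queues: N=0 E=0 S=0 W=2
Step 6 [NS]: N:empty,E:wait,S:empty,W:wait | queues: N=0 E=0 S=0 W=2
Step 7 [NS]: N:empty,E:wait,S:empty,W:wait | queues: N=0 E=0 S=0 W=2
Step 8 [EW]: N:wait,E:empty,S:wait,W:car6-GO | queues: N=0 E=0 S=0 W=1
Step 9 [EW]: N:wait,E:empty,S:wait,W:car7-GO | queues: N=0 E=0 S=0 W=0
Car 3 crosses at step 3

3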